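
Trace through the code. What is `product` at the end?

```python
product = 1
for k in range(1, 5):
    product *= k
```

Let's trace through this code step by step.

Initialize: product = 1
Entering loop: for k in range(1, 5):

After execution: product = 24
24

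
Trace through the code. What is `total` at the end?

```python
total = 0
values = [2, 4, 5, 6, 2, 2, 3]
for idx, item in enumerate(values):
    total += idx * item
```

Let's trace through this code step by step.

Initialize: total = 0
Initialize: values = [2, 4, 5, 6, 2, 2, 3]
Entering loop: for idx, item in enumerate(values):

After execution: total = 68
68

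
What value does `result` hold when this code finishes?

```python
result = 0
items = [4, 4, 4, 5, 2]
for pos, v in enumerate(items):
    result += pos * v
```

Let's trace through this code step by step.

Initialize: result = 0
Initialize: items = [4, 4, 4, 5, 2]
Entering loop: for pos, v in enumerate(items):

After execution: result = 35
35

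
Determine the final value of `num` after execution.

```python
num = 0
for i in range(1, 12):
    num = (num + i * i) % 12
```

Let's trace through this code step by step.

Initialize: num = 0
Entering loop: for i in range(1, 12):

After execution: num = 2
2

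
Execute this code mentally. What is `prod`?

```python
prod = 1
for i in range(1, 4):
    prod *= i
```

Let's trace through this code step by step.

Initialize: prod = 1
Entering loop: for i in range(1, 4):

After execution: prod = 6
6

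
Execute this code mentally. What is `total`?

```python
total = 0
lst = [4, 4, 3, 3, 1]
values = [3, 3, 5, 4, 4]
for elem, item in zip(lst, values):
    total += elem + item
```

Let's trace through this code step by step.

Initialize: total = 0
Initialize: lst = [4, 4, 3, 3, 1]
Initialize: values = [3, 3, 5, 4, 4]
Entering loop: for elem, item in zip(lst, values):

After execution: total = 34
34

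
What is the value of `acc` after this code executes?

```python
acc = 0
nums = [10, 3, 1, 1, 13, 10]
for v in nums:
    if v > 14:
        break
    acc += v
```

Let's trace through this code step by step.

Initialize: acc = 0
Initialize: nums = [10, 3, 1, 1, 13, 10]
Entering loop: for v in nums:

After execution: acc = 38
38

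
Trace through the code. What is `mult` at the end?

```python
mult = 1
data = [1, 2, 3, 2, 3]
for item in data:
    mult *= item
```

Let's trace through this code step by step.

Initialize: mult = 1
Initialize: data = [1, 2, 3, 2, 3]
Entering loop: for item in data:

After execution: mult = 36
36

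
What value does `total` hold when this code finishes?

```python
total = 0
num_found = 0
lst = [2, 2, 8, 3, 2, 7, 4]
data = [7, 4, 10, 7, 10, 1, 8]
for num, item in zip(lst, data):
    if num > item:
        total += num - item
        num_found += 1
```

Let's trace through this code step by step.

Initialize: total = 0
Initialize: num_found = 0
Initialize: lst = [2, 2, 8, 3, 2, 7, 4]
Initialize: data = [7, 4, 10, 7, 10, 1, 8]
Entering loop: for num, item in zip(lst, data):

After execution: total = 6
6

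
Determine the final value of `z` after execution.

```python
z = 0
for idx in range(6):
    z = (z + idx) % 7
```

Let's trace through this code step by step.

Initialize: z = 0
Entering loop: for idx in range(6):

After execution: z = 1
1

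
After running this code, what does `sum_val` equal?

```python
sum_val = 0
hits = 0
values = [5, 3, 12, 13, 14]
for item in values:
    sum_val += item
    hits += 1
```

Let's trace through this code step by step.

Initialize: sum_val = 0
Initialize: hits = 0
Initialize: values = [5, 3, 12, 13, 14]
Entering loop: for item in values:

After execution: sum_val = 47
47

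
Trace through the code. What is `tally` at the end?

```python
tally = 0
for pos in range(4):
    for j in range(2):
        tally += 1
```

Let's trace through this code step by step.

Initialize: tally = 0
Entering loop: for pos in range(4):

After execution: tally = 8
8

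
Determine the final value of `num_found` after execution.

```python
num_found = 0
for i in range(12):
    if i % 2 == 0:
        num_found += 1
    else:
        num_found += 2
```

Let's trace through this code step by step.

Initialize: num_found = 0
Entering loop: for i in range(12):

After execution: num_found = 18
18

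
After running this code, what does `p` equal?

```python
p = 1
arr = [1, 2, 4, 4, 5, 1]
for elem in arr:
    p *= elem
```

Let's trace through this code step by step.

Initialize: p = 1
Initialize: arr = [1, 2, 4, 4, 5, 1]
Entering loop: for elem in arr:

After execution: p = 160
160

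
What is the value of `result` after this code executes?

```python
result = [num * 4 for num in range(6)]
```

Let's trace through this code step by step.

Initialize: result = [num * 4 for num in range(6)]

After execution: result = [0, 4, 8, 12, 16, 20]
[0, 4, 8, 12, 16, 20]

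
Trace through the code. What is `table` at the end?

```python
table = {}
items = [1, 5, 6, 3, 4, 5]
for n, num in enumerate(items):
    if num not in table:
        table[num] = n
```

Let's trace through this code step by step.

Initialize: table = {}
Initialize: items = [1, 5, 6, 3, 4, 5]
Entering loop: for n, num in enumerate(items):

After execution: table = {1: 0, 5: 1, 6: 2, 3: 3, 4: 4}
{1: 0, 5: 1, 6: 2, 3: 3, 4: 4}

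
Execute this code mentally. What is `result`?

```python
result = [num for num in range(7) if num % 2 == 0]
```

Let's trace through this code step by step.

Initialize: result = [num for num in range(7) if num % 2 == 0]

After execution: result = [0, 2, 4, 6]
[0, 2, 4, 6]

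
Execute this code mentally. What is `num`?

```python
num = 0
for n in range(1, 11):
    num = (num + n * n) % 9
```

Let's trace through this code step by step.

Initialize: num = 0
Entering loop: for n in range(1, 11):

After execution: num = 7
7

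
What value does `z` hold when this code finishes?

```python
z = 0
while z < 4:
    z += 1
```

Let's trace through this code step by step.

Initialize: z = 0
Entering loop: while z < 4:

After execution: z = 4
4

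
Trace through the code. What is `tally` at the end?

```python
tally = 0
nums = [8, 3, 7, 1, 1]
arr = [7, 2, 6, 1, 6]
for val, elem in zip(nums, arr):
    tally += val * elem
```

Let's trace through this code step by step.

Initialize: tally = 0
Initialize: nums = [8, 3, 7, 1, 1]
Initialize: arr = [7, 2, 6, 1, 6]
Entering loop: for val, elem in zip(nums, arr):

After execution: tally = 111
111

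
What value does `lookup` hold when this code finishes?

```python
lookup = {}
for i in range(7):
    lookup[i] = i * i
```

Let's trace through this code step by step.

Initialize: lookup = {}
Entering loop: for i in range(7):

After execution: lookup = {0: 0, 1: 1, 2: 4, 3: 9, 4: 16, 5: 25, 6: 36}
{0: 0, 1: 1, 2: 4, 3: 9, 4: 16, 5: 25, 6: 36}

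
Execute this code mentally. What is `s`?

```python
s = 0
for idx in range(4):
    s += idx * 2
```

Let's trace through this code step by step.

Initialize: s = 0
Entering loop: for idx in range(4):

After execution: s = 12
12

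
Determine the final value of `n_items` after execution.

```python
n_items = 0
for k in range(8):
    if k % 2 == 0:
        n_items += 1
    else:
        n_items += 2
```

Let's trace through this code step by step.

Initialize: n_items = 0
Entering loop: for k in range(8):

After execution: n_items = 12
12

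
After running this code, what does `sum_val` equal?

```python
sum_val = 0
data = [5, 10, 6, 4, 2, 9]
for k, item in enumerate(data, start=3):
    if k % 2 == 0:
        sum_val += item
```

Let's trace through this code step by step.

Initialize: sum_val = 0
Initialize: data = [5, 10, 6, 4, 2, 9]
Entering loop: for k, item in enumerate(data, start=3):

After execution: sum_val = 23
23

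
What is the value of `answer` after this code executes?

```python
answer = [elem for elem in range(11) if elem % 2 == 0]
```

Let's trace through this code step by step.

Initialize: answer = [elem for elem in range(11) if elem % 2 == 0]

After execution: answer = [0, 2, 4, 6, 8, 10]
[0, 2, 4, 6, 8, 10]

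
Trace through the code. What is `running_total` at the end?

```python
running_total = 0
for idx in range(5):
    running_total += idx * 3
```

Let's trace through this code step by step.

Initialize: running_total = 0
Entering loop: for idx in range(5):

After execution: running_total = 30
30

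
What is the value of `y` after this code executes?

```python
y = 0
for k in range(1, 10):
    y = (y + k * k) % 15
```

Let's trace through this code step by step.

Initialize: y = 0
Entering loop: for k in range(1, 10):

After execution: y = 0
0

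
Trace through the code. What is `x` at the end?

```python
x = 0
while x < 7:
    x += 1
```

Let's trace through this code step by step.

Initialize: x = 0
Entering loop: while x < 7:

After execution: x = 7
7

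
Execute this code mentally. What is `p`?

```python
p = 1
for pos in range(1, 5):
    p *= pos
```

Let's trace through this code step by step.

Initialize: p = 1
Entering loop: for pos in range(1, 5):

After execution: p = 24
24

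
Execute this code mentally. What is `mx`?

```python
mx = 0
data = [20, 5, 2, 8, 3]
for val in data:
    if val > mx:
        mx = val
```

Let's trace through this code step by step.

Initialize: mx = 0
Initialize: data = [20, 5, 2, 8, 3]
Entering loop: for val in data:

After execution: mx = 20
20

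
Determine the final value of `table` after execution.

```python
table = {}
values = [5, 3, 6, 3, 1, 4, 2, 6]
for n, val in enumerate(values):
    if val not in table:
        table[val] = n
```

Let's trace through this code step by step.

Initialize: table = {}
Initialize: values = [5, 3, 6, 3, 1, 4, 2, 6]
Entering loop: for n, val in enumerate(values):

After execution: table = {5: 0, 3: 1, 6: 2, 1: 4, 4: 5, 2: 6}
{5: 0, 3: 1, 6: 2, 1: 4, 4: 5, 2: 6}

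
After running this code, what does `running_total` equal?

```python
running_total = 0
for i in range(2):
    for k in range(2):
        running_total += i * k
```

Let's trace through this code step by step.

Initialize: running_total = 0
Entering loop: for i in range(2):

After execution: running_total = 1
1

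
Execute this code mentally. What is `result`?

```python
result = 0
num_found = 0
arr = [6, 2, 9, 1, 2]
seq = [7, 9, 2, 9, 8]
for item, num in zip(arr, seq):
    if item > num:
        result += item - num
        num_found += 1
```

Let's trace through this code step by step.

Initialize: result = 0
Initialize: num_found = 0
Initialize: arr = [6, 2, 9, 1, 2]
Initialize: seq = [7, 9, 2, 9, 8]
Entering loop: for item, num in zip(arr, seq):

After execution: result = 7
7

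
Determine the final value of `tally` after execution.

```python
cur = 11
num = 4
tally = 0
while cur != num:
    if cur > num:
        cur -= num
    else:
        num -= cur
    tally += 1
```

Let's trace through this code step by step.

Initialize: cur = 11
Initialize: num = 4
Initialize: tally = 0
Entering loop: while cur != num:

After execution: tally = 5
5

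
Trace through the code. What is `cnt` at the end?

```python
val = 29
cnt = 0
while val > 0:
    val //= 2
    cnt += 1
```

Let's trace through this code step by step.

Initialize: val = 29
Initialize: cnt = 0
Entering loop: while val > 0:

After execution: cnt = 5
5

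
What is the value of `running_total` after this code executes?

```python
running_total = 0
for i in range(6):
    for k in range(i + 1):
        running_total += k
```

Let's trace through this code step by step.

Initialize: running_total = 0
Entering loop: for i in range(6):

After execution: running_total = 35
35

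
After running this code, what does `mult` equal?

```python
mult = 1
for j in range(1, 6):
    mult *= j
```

Let's trace through this code step by step.

Initialize: mult = 1
Entering loop: for j in range(1, 6):

After execution: mult = 120
120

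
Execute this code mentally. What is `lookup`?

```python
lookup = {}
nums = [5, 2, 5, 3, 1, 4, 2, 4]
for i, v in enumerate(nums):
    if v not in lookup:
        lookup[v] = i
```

Let's trace through this code step by step.

Initialize: lookup = {}
Initialize: nums = [5, 2, 5, 3, 1, 4, 2, 4]
Entering loop: for i, v in enumerate(nums):

After execution: lookup = {5: 0, 2: 1, 3: 3, 1: 4, 4: 5}
{5: 0, 2: 1, 3: 3, 1: 4, 4: 5}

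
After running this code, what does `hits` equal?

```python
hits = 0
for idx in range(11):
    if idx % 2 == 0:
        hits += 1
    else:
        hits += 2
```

Let's trace through this code step by step.

Initialize: hits = 0
Entering loop: for idx in range(11):

After execution: hits = 16
16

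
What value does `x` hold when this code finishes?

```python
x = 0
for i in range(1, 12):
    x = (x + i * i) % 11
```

Let's trace through this code step by step.

Initialize: x = 0
Entering loop: for i in range(1, 12):

After execution: x = 0
0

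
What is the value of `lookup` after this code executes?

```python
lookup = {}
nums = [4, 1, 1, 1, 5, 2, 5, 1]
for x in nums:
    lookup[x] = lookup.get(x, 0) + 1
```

Let's trace through this code step by step.

Initialize: lookup = {}
Initialize: nums = [4, 1, 1, 1, 5, 2, 5, 1]
Entering loop: for x in nums:

After execution: lookup = {4: 1, 1: 4, 5: 2, 2: 1}
{4: 1, 1: 4, 5: 2, 2: 1}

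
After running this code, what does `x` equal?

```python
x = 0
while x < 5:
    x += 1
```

Let's trace through this code step by step.

Initialize: x = 0
Entering loop: while x < 5:

After execution: x = 5
5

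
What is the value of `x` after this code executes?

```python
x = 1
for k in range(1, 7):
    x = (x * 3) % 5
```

Let's trace through this code step by step.

Initialize: x = 1
Entering loop: for k in range(1, 7):

After execution: x = 4
4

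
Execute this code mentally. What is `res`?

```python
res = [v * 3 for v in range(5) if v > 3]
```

Let's trace through this code step by step.

Initialize: res = [v * 3 for v in range(5) if v > 3]

After execution: res = [12]
[12]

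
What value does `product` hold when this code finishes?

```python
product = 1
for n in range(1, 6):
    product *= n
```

Let's trace through this code step by step.

Initialize: product = 1
Entering loop: for n in range(1, 6):

After execution: product = 120
120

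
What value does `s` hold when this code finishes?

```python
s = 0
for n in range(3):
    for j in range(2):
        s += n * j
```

Let's trace through this code step by step.

Initialize: s = 0
Entering loop: for n in range(3):

After execution: s = 3
3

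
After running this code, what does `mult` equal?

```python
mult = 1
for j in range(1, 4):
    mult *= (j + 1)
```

Let's trace through this code step by step.

Initialize: mult = 1
Entering loop: for j in range(1, 4):

After execution: mult = 24
24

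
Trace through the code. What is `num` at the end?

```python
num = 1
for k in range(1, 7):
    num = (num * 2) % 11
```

Let's trace through this code step by step.

Initialize: num = 1
Entering loop: for k in range(1, 7):

After execution: num = 9
9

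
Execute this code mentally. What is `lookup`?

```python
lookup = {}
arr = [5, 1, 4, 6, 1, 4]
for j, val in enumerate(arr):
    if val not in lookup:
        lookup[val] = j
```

Let's trace through this code step by step.

Initialize: lookup = {}
Initialize: arr = [5, 1, 4, 6, 1, 4]
Entering loop: for j, val in enumerate(arr):

After execution: lookup = {5: 0, 1: 1, 4: 2, 6: 3}
{5: 0, 1: 1, 4: 2, 6: 3}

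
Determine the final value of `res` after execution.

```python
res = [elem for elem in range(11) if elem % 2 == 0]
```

Let's trace through this code step by step.

Initialize: res = [elem for elem in range(11) if elem % 2 == 0]

After execution: res = [0, 2, 4, 6, 8, 10]
[0, 2, 4, 6, 8, 10]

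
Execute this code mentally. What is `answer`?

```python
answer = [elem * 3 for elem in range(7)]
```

Let's trace through this code step by step.

Initialize: answer = [elem * 3 for elem in range(7)]

After execution: answer = [0, 3, 6, 9, 12, 15, 18]
[0, 3, 6, 9, 12, 15, 18]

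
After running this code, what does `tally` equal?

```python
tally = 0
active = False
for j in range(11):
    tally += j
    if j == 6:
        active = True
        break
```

Let's trace through this code step by step.

Initialize: tally = 0
Initialize: active = False
Entering loop: for j in range(11):

After execution: tally = 21
21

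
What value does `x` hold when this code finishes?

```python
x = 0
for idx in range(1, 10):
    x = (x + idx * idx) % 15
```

Let's trace through this code step by step.

Initialize: x = 0
Entering loop: for idx in range(1, 10):

After execution: x = 0
0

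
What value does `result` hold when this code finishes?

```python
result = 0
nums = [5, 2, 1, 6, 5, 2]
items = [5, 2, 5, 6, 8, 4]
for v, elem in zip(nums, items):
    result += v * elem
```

Let's trace through this code step by step.

Initialize: result = 0
Initialize: nums = [5, 2, 1, 6, 5, 2]
Initialize: items = [5, 2, 5, 6, 8, 4]
Entering loop: for v, elem in zip(nums, items):

After execution: result = 118
118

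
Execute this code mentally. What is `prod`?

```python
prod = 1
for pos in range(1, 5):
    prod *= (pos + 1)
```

Let's trace through this code step by step.

Initialize: prod = 1
Entering loop: for pos in range(1, 5):

After execution: prod = 120
120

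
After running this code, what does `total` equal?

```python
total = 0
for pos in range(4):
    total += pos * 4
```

Let's trace through this code step by step.

Initialize: total = 0
Entering loop: for pos in range(4):

After execution: total = 24
24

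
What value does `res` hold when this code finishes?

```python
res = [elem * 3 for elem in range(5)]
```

Let's trace through this code step by step.

Initialize: res = [elem * 3 for elem in range(5)]

After execution: res = [0, 3, 6, 9, 12]
[0, 3, 6, 9, 12]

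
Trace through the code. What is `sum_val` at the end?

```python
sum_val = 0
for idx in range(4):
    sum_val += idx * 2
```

Let's trace through this code step by step.

Initialize: sum_val = 0
Entering loop: for idx in range(4):

After execution: sum_val = 12
12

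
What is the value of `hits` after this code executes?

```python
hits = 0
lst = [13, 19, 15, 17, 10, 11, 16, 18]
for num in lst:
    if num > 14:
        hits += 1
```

Let's trace through this code step by step.

Initialize: hits = 0
Initialize: lst = [13, 19, 15, 17, 10, 11, 16, 18]
Entering loop: for num in lst:

After execution: hits = 5
5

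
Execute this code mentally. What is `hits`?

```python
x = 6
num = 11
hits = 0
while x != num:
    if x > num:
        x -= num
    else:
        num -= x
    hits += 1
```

Let's trace through this code step by step.

Initialize: x = 6
Initialize: num = 11
Initialize: hits = 0
Entering loop: while x != num:

After execution: hits = 6
6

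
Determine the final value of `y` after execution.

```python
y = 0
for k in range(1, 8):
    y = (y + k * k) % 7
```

Let's trace through this code step by step.

Initialize: y = 0
Entering loop: for k in range(1, 8):

After execution: y = 0
0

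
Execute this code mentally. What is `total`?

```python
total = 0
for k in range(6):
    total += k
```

Let's trace through this code step by step.

Initialize: total = 0
Entering loop: for k in range(6):

After execution: total = 15
15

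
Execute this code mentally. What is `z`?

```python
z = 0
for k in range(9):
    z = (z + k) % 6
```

Let's trace through this code step by step.

Initialize: z = 0
Entering loop: for k in range(9):

After execution: z = 0
0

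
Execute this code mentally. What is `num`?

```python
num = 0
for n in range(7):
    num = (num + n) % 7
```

Let's trace through this code step by step.

Initialize: num = 0
Entering loop: for n in range(7):

After execution: num = 0
0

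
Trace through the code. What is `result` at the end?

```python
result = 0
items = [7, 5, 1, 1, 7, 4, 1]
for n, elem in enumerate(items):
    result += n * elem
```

Let's trace through this code step by step.

Initialize: result = 0
Initialize: items = [7, 5, 1, 1, 7, 4, 1]
Entering loop: for n, elem in enumerate(items):

After execution: result = 64
64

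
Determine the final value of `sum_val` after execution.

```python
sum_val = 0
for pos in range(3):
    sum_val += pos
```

Let's trace through this code step by step.

Initialize: sum_val = 0
Entering loop: for pos in range(3):

After execution: sum_val = 3
3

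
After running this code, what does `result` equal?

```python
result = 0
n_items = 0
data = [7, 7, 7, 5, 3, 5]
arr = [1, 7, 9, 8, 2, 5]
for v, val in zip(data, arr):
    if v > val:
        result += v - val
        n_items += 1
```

Let's trace through this code step by step.

Initialize: result = 0
Initialize: n_items = 0
Initialize: data = [7, 7, 7, 5, 3, 5]
Initialize: arr = [1, 7, 9, 8, 2, 5]
Entering loop: for v, val in zip(data, arr):

After execution: result = 7
7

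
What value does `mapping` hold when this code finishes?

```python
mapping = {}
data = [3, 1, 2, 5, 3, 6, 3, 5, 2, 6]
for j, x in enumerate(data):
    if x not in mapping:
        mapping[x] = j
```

Let's trace through this code step by step.

Initialize: mapping = {}
Initialize: data = [3, 1, 2, 5, 3, 6, 3, 5, 2, 6]
Entering loop: for j, x in enumerate(data):

After execution: mapping = {3: 0, 1: 1, 2: 2, 5: 3, 6: 5}
{3: 0, 1: 1, 2: 2, 5: 3, 6: 5}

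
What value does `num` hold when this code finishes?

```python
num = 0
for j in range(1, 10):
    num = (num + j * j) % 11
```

Let's trace through this code step by step.

Initialize: num = 0
Entering loop: for j in range(1, 10):

After execution: num = 10
10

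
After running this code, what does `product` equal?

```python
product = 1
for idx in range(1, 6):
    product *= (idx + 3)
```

Let's trace through this code step by step.

Initialize: product = 1
Entering loop: for idx in range(1, 6):

After execution: product = 6720
6720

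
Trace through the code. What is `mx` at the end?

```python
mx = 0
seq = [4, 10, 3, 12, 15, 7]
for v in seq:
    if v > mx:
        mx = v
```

Let's trace through this code step by step.

Initialize: mx = 0
Initialize: seq = [4, 10, 3, 12, 15, 7]
Entering loop: for v in seq:

After execution: mx = 15
15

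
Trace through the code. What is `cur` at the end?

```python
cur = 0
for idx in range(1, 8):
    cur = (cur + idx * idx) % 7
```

Let's trace through this code step by step.

Initialize: cur = 0
Entering loop: for idx in range(1, 8):

After execution: cur = 0
0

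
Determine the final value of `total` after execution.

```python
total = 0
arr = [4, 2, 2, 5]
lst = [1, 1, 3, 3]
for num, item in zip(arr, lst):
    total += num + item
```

Let's trace through this code step by step.

Initialize: total = 0
Initialize: arr = [4, 2, 2, 5]
Initialize: lst = [1, 1, 3, 3]
Entering loop: for num, item in zip(arr, lst):

After execution: total = 21
21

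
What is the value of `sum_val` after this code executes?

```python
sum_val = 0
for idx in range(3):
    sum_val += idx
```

Let's trace through this code step by step.

Initialize: sum_val = 0
Entering loop: for idx in range(3):

After execution: sum_val = 3
3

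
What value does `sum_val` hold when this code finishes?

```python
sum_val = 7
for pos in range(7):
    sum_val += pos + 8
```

Let's trace through this code step by step.

Initialize: sum_val = 7
Entering loop: for pos in range(7):

After execution: sum_val = 84
84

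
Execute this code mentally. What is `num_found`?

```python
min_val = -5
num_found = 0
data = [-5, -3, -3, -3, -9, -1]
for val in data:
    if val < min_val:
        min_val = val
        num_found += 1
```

Let's trace through this code step by step.

Initialize: min_val = -5
Initialize: num_found = 0
Initialize: data = [-5, -3, -3, -3, -9, -1]
Entering loop: for val in data:

After execution: num_found = 1
1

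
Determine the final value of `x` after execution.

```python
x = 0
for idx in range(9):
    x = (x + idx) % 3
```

Let's trace through this code step by step.

Initialize: x = 0
Entering loop: for idx in range(9):

After execution: x = 0
0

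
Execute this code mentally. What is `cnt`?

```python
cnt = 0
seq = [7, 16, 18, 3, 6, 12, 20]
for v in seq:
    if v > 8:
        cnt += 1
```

Let's trace through this code step by step.

Initialize: cnt = 0
Initialize: seq = [7, 16, 18, 3, 6, 12, 20]
Entering loop: for v in seq:

After execution: cnt = 4
4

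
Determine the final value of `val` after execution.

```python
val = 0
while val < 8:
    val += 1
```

Let's trace through this code step by step.

Initialize: val = 0
Entering loop: while val < 8:

After execution: val = 8
8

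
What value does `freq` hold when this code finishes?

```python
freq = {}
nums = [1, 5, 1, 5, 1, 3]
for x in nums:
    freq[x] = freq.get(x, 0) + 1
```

Let's trace through this code step by step.

Initialize: freq = {}
Initialize: nums = [1, 5, 1, 5, 1, 3]
Entering loop: for x in nums:

After execution: freq = {1: 3, 5: 2, 3: 1}
{1: 3, 5: 2, 3: 1}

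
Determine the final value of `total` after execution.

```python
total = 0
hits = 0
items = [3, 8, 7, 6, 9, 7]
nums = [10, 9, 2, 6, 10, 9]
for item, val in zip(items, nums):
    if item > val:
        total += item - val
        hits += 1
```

Let's trace through this code step by step.

Initialize: total = 0
Initialize: hits = 0
Initialize: items = [3, 8, 7, 6, 9, 7]
Initialize: nums = [10, 9, 2, 6, 10, 9]
Entering loop: for item, val in zip(items, nums):

After execution: total = 5
5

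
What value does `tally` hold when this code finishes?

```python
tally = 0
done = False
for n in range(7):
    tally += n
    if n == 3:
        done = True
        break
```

Let's trace through this code step by step.

Initialize: tally = 0
Initialize: done = False
Entering loop: for n in range(7):

After execution: tally = 6
6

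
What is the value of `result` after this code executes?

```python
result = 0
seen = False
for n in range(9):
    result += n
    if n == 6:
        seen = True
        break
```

Let's trace through this code step by step.

Initialize: result = 0
Initialize: seen = False
Entering loop: for n in range(9):

After execution: result = 21
21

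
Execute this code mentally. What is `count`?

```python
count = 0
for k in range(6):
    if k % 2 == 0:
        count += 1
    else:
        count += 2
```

Let's trace through this code step by step.

Initialize: count = 0
Entering loop: for k in range(6):

After execution: count = 9
9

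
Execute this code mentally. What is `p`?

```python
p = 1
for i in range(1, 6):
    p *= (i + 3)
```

Let's trace through this code step by step.

Initialize: p = 1
Entering loop: for i in range(1, 6):

After execution: p = 6720
6720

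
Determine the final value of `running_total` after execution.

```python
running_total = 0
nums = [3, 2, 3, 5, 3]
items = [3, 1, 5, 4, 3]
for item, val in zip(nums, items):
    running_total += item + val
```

Let's trace through this code step by step.

Initialize: running_total = 0
Initialize: nums = [3, 2, 3, 5, 3]
Initialize: items = [3, 1, 5, 4, 3]
Entering loop: for item, val in zip(nums, items):

After execution: running_total = 32
32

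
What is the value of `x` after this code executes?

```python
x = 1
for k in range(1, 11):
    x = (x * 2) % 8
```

Let's trace through this code step by step.

Initialize: x = 1
Entering loop: for k in range(1, 11):

After execution: x = 0
0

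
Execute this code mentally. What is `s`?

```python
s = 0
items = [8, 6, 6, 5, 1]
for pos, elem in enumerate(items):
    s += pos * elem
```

Let's trace through this code step by step.

Initialize: s = 0
Initialize: items = [8, 6, 6, 5, 1]
Entering loop: for pos, elem in enumerate(items):

After execution: s = 37
37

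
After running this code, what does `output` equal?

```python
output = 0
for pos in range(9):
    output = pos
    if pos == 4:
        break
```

Let's trace through this code step by step.

Initialize: output = 0
Entering loop: for pos in range(9):

After execution: output = 4
4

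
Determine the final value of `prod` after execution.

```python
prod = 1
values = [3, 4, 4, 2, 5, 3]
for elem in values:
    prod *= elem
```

Let's trace through this code step by step.

Initialize: prod = 1
Initialize: values = [3, 4, 4, 2, 5, 3]
Entering loop: for elem in values:

After execution: prod = 1440
1440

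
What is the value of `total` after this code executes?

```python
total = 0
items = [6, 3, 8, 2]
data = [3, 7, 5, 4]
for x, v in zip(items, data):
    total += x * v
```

Let's trace through this code step by step.

Initialize: total = 0
Initialize: items = [6, 3, 8, 2]
Initialize: data = [3, 7, 5, 4]
Entering loop: for x, v in zip(items, data):

After execution: total = 87
87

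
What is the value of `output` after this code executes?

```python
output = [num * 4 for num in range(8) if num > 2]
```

Let's trace through this code step by step.

Initialize: output = [num * 4 for num in range(8) if num > 2]

After execution: output = [12, 16, 20, 24, 28]
[12, 16, 20, 24, 28]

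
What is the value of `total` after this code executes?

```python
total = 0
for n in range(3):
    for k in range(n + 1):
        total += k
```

Let's trace through this code step by step.

Initialize: total = 0
Entering loop: for n in range(3):

After execution: total = 4
4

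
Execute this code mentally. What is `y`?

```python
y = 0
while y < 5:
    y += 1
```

Let's trace through this code step by step.

Initialize: y = 0
Entering loop: while y < 5:

After execution: y = 5
5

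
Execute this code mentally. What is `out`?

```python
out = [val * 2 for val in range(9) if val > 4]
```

Let's trace through this code step by step.

Initialize: out = [val * 2 for val in range(9) if val > 4]

After execution: out = [10, 12, 14, 16]
[10, 12, 14, 16]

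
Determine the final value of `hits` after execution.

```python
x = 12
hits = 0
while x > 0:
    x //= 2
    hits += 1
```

Let's trace through this code step by step.

Initialize: x = 12
Initialize: hits = 0
Entering loop: while x > 0:

After execution: hits = 4
4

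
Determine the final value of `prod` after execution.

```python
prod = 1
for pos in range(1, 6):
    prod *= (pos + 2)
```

Let's trace through this code step by step.

Initialize: prod = 1
Entering loop: for pos in range(1, 6):

After execution: prod = 2520
2520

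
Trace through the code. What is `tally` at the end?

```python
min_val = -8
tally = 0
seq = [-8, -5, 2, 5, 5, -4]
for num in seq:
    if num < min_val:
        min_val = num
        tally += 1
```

Let's trace through this code step by step.

Initialize: min_val = -8
Initialize: tally = 0
Initialize: seq = [-8, -5, 2, 5, 5, -4]
Entering loop: for num in seq:

After execution: tally = 0
0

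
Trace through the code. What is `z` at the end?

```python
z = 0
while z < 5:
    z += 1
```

Let's trace through this code step by step.

Initialize: z = 0
Entering loop: while z < 5:

After execution: z = 5
5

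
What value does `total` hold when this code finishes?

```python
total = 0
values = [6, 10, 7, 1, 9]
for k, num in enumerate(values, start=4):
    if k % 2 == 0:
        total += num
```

Let's trace through this code step by step.

Initialize: total = 0
Initialize: values = [6, 10, 7, 1, 9]
Entering loop: for k, num in enumerate(values, start=4):

After execution: total = 22
22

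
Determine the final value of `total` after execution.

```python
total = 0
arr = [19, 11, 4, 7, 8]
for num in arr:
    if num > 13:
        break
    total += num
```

Let's trace through this code step by step.

Initialize: total = 0
Initialize: arr = [19, 11, 4, 7, 8]
Entering loop: for num in arr:

After execution: total = 0
0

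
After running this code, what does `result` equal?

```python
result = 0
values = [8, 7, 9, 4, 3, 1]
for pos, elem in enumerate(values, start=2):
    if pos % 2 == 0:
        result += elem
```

Let's trace through this code step by step.

Initialize: result = 0
Initialize: values = [8, 7, 9, 4, 3, 1]
Entering loop: for pos, elem in enumerate(values, start=2):

After execution: result = 20
20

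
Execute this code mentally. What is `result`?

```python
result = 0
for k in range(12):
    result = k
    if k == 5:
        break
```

Let's trace through this code step by step.

Initialize: result = 0
Entering loop: for k in range(12):

After execution: result = 5
5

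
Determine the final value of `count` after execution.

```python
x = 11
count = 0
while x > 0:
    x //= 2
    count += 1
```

Let's trace through this code step by step.

Initialize: x = 11
Initialize: count = 0
Entering loop: while x > 0:

After execution: count = 4
4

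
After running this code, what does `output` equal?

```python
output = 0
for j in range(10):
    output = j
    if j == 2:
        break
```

Let's trace through this code step by step.

Initialize: output = 0
Entering loop: for j in range(10):

After execution: output = 2
2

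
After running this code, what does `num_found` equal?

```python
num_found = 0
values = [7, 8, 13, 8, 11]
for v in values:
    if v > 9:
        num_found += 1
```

Let's trace through this code step by step.

Initialize: num_found = 0
Initialize: values = [7, 8, 13, 8, 11]
Entering loop: for v in values:

After execution: num_found = 2
2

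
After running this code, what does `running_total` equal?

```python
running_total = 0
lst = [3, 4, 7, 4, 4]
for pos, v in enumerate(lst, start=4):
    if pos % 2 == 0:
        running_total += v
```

Let's trace through this code step by step.

Initialize: running_total = 0
Initialize: lst = [3, 4, 7, 4, 4]
Entering loop: for pos, v in enumerate(lst, start=4):

After execution: running_total = 14
14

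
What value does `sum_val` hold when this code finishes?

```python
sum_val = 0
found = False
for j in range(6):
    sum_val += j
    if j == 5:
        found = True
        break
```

Let's trace through this code step by step.

Initialize: sum_val = 0
Initialize: found = False
Entering loop: for j in range(6):

After execution: sum_val = 15
15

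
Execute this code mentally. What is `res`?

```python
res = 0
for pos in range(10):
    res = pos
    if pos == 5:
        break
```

Let's trace through this code step by step.

Initialize: res = 0
Entering loop: for pos in range(10):

After execution: res = 5
5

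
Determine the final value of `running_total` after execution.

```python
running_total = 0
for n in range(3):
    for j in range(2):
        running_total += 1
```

Let's trace through this code step by step.

Initialize: running_total = 0
Entering loop: for n in range(3):

After execution: running_total = 6
6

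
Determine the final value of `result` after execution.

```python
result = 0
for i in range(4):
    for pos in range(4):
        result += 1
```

Let's trace through this code step by step.

Initialize: result = 0
Entering loop: for i in range(4):

After execution: result = 16
16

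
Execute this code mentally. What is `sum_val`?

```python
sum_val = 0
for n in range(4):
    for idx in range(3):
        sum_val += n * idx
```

Let's trace through this code step by step.

Initialize: sum_val = 0
Entering loop: for n in range(4):

After execution: sum_val = 18
18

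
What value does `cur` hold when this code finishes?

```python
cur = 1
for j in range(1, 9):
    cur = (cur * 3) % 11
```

Let's trace through this code step by step.

Initialize: cur = 1
Entering loop: for j in range(1, 9):

After execution: cur = 5
5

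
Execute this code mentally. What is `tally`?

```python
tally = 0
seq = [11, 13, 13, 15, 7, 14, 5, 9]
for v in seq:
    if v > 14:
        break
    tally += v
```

Let's trace through this code step by step.

Initialize: tally = 0
Initialize: seq = [11, 13, 13, 15, 7, 14, 5, 9]
Entering loop: for v in seq:

After execution: tally = 37
37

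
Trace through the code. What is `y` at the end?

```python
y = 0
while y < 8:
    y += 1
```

Let's trace through this code step by step.

Initialize: y = 0
Entering loop: while y < 8:

After execution: y = 8
8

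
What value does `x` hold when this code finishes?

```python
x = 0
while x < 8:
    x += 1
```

Let's trace through this code step by step.

Initialize: x = 0
Entering loop: while x < 8:

After execution: x = 8
8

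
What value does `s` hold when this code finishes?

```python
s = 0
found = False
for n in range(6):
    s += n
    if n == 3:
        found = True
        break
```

Let's trace through this code step by step.

Initialize: s = 0
Initialize: found = False
Entering loop: for n in range(6):

After execution: s = 6
6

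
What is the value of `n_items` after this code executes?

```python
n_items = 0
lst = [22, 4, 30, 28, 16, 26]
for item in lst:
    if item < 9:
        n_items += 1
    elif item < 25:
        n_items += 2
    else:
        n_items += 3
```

Let's trace through this code step by step.

Initialize: n_items = 0
Initialize: lst = [22, 4, 30, 28, 16, 26]
Entering loop: for item in lst:

After execution: n_items = 14
14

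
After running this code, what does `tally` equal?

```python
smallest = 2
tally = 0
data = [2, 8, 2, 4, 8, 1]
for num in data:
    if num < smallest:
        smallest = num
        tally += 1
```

Let's trace through this code step by step.

Initialize: smallest = 2
Initialize: tally = 0
Initialize: data = [2, 8, 2, 4, 8, 1]
Entering loop: for num in data:

After execution: tally = 1
1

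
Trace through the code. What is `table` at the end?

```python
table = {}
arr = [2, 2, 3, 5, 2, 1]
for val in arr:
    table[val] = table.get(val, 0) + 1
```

Let's trace through this code step by step.

Initialize: table = {}
Initialize: arr = [2, 2, 3, 5, 2, 1]
Entering loop: for val in arr:

After execution: table = {2: 3, 3: 1, 5: 1, 1: 1}
{2: 3, 3: 1, 5: 1, 1: 1}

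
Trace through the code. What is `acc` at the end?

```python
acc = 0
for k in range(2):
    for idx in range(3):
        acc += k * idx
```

Let's trace through this code step by step.

Initialize: acc = 0
Entering loop: for k in range(2):

After execution: acc = 3
3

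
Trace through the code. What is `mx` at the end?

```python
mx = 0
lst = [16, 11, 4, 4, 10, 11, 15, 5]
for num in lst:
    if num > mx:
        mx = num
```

Let's trace through this code step by step.

Initialize: mx = 0
Initialize: lst = [16, 11, 4, 4, 10, 11, 15, 5]
Entering loop: for num in lst:

After execution: mx = 16
16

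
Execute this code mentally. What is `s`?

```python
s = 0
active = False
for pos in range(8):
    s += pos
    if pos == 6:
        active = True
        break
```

Let's trace through this code step by step.

Initialize: s = 0
Initialize: active = False
Entering loop: for pos in range(8):

After execution: s = 21
21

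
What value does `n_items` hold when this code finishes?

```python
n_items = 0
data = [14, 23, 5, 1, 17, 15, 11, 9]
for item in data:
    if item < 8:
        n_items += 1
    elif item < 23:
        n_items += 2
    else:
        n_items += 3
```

Let's trace through this code step by step.

Initialize: n_items = 0
Initialize: data = [14, 23, 5, 1, 17, 15, 11, 9]
Entering loop: for item in data:

After execution: n_items = 15
15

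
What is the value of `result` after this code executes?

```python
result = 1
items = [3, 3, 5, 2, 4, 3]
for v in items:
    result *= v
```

Let's trace through this code step by step.

Initialize: result = 1
Initialize: items = [3, 3, 5, 2, 4, 3]
Entering loop: for v in items:

After execution: result = 1080
1080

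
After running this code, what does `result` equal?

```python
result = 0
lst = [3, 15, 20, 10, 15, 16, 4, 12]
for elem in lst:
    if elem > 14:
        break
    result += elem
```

Let's trace through this code step by step.

Initialize: result = 0
Initialize: lst = [3, 15, 20, 10, 15, 16, 4, 12]
Entering loop: for elem in lst:

After execution: result = 3
3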